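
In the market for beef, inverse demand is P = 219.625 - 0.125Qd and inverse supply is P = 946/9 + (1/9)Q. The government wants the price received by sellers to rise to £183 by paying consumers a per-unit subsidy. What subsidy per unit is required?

At a seller price of 183, quantity supplied is -946 + 9·183 = 701.
Buyers absorb 701 only when they pay Pb = 219.625 − 0.125·701 = 132.
s = Ps − Pb = 183 − 132 = 51.

Required subsidy s = £51 per unit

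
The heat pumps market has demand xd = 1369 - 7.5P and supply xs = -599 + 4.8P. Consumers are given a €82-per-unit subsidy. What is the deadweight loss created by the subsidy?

Deadweight loss = €9840

Pre-subsidy: 1369 - 7.5P = -599 + 4.8P gives P* = 160, x* = 169.
With the rebate, buyers effectively pay Pb = Ps − 82, where Ps is the price sellers receive.
Demand in terms of Ps becomes xd = 1369 − 7.5(Ps − 82) = 1984 - 7.5Ps. Setting this equal to supply: 1984 - 7.5Ps = -599 + 4.8Ps, so Ps = 210.
Buyers pay Pb = 210 − 82 = 128; x' = -599 + 4.8·210 = 409.
The subsidy expands output by 409 − 169 = 240 past the efficient level; on those units the gap between marginal cost and willingness to pay runs from 0 up to 82.
DWL = ½ × 82 × 240 = 9840.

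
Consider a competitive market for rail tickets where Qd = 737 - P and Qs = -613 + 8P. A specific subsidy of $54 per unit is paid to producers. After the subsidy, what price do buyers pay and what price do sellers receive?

Pre-subsidy: 737 - P = -613 + 8P gives P* = 150, Q* = 587.
With the subsidy, sellers receive Ps = Pb + 54 for each unit, where Pb is the price buyers pay.
Supply in terms of Pb becomes Qs = -613 + 8(Pb + 54) = -181 + 8Pb. Setting this equal to demand: 737 - Pb = -181 + 8Pb, so Pb = 102.
Sellers receive Ps = 102 + 54 = 156; Q' = 737 − 1·102 = 635.

Buyers pay $102; sellers receive $156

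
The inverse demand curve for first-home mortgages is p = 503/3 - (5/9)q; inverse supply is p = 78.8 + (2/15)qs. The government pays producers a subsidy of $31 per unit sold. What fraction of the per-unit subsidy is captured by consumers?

Consumer share = 25/31

Pre-subsidy: 503/3 - (5/9)q = 78.8 + (2/15)q gives q* = 129 and p* = 96.
With the subsidy, sellers receive ps = pb + 31 for each unit, where pb is the price buyers pay.
On the curves, pb = 503/3 - (5/9)q and ps = 78.8 + (2/15)q; the wedge ps − pb = 31 gives 78.8 + (2/15)q − (503/3 - (5/9)q) = 31, so q' = 174.
Then pb = 503/3 − (5/9)·174 = 71 and ps = 78.8 + (2/15)·174 = 102.
Buyers' price falls by p* − pb = 96 − 71 = 25; sellers' price rises by ps − p* = 102 − 96 = 6.
So consumers capture 25/31 = 25/31 of each unit of subsidy.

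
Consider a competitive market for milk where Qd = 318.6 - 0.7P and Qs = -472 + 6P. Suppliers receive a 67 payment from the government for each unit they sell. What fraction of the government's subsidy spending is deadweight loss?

Pre-subsidy: 318.6 - 0.7P = -472 + 6P gives P* = 118, Q* = 236.
With the subsidy, sellers receive Ps = Pb + 67 for each unit, where Pb is the price buyers pay.
Supply in terms of Pb becomes Qs = -472 + 6(Pb + 67) = -70 + 6Pb. Setting this equal to demand: 318.6 - 0.7Pb = -70 + 6Pb, so Pb = 58.
Sellers receive Ps = 58 + 67 = 125; Q' = 318.6 − 0.7·58 = 278.
ΔCS = ½(236 + 278)(118 − 58) = 15420; ΔPS = ½(236 + 278)(125 − 118) = 1799.
Government spending = 67 × 278 = 18626.
DWL = ½ × 67 × (278 − 236) = 1407; fraction = 1407 / 18626 = 21/278.

DWL / government spending = 21/278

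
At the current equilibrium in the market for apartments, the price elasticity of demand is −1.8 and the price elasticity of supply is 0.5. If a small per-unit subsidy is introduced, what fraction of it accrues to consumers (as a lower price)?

Consumer share = 5/23

For a small subsidy around the equilibrium, the benefit split depends on the relative slopes, which at a point are proportional to the elasticities.
Buyer share = εs/(εs + |εd|) = 0.5/(0.5 + 1.8) = 5/23; seller share = |εd|/(εs + |εd|) = 18/23.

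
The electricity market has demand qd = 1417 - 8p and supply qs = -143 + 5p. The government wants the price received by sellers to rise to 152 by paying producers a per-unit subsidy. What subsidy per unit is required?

Required subsidy s = 52 per unit

At a seller price of 152, quantity supplied is -143 + 5·152 = 617.
Buyers absorb 617 only when they pay pb with 1417 − 8·pb = 617, i.e. pb = 100.
s = ps − pb = 152 − 100 = 52.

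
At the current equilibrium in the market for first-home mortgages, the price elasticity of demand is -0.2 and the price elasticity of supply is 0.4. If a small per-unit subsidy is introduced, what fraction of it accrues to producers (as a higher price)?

Producer share = 1/3

For a small subsidy around the equilibrium, the benefit split depends on the relative slopes, which at a point are proportional to the elasticities.
Buyer share = εs/(εs + |εd|) = 0.4/(0.4 + 0.2) = 2/3; seller share = |εd|/(εs + |εd|) = 1/3.
So producers capture 1/3 of the subsidy.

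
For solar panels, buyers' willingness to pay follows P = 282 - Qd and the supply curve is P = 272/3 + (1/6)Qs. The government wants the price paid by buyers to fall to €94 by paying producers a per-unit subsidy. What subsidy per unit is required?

At a buyer price of 94, quantity demanded is 282 − 1·94 = 188.
Sellers supply 188 only when they receive Ps = 272/3 + (1/6)·188 = 122.
s = Ps − Pb = 122 − 94 = 28.

Required subsidy s = €28 per unit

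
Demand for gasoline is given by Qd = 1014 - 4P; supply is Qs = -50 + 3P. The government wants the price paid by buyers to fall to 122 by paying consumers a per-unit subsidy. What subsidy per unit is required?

Required subsidy s = 70 per unit

At a buyer price of 122, quantity demanded is 1014 − 4·122 = 526.
Sellers supply 526 only when they receive Ps with -50 + 3·Ps = 526, i.e. Ps = 192.
s = Ps − Pb = 192 − 122 = 70.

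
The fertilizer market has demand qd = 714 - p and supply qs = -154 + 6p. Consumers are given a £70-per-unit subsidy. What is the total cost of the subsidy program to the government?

Pre-subsidy: 714 - p = -154 + 6p gives p* = 124, q* = 590.
With the rebate, buyers effectively pay pb = ps − 70, where ps is the price sellers receive.
Demand in terms of ps becomes qd = 714 − 1(ps − 70) = 784 - ps. Setting this equal to supply: 784 - ps = -154 + 6ps, so ps = 134.
Buyers pay pb = 134 − 70 = 64; q' = -154 + 6·134 = 650.
Government outlay = subsidy × quantity = 70 × 650 = 45500.

Government cost = £45500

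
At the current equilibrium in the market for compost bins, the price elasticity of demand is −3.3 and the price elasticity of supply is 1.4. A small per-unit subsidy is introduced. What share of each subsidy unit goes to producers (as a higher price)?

For a small subsidy around the equilibrium, the benefit split depends on the relative slopes, which at a point are proportional to the elasticities.
Buyer share = εs/(εs + |εd|) = 1.4/(1.4 + 3.3) = 14/47; seller share = |εd|/(εs + |εd|) = 33/47.
So producers capture 33/47 of the subsidy.

Producer share = 33/47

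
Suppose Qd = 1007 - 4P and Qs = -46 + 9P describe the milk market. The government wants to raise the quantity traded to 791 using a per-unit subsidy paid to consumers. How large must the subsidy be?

Required subsidy s = 39 per unit

At Q = 791, invert demand for the buyer price: Pb = (1007 − 791)/4 = 54; invert supply for the seller price: Ps = (791 − (-46))/9 = 93.
The subsidy must fill the gap: s = Ps − Pb = 93 − 54 = 39.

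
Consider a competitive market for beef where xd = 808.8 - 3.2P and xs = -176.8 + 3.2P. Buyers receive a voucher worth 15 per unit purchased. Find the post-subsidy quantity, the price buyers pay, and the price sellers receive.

Pre-subsidy: 808.8 - 3.2P = -176.8 + 3.2P gives P* = 154, x* = 316.
With the rebate, buyers effectively pay Pb = Ps − 15, where Ps is the price sellers receive.
Demand in terms of Ps becomes xd = 808.8 − 3.2(Ps − 15) = 856.8 - 3.2Ps. Setting this equal to supply: 856.8 - 3.2Ps = -176.8 + 3.2Ps, so Ps = 161.5.
Buyers pay Pb = 161.5 − 15 = 146.5; x' = -176.8 + 3.2·161.5 = 340.

x' = 340; buyers pay 146.5; sellers receive 161.5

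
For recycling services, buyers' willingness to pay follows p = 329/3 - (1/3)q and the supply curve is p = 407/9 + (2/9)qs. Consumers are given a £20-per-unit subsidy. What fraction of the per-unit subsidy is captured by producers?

Producer share = 0.4

Pre-subsidy: 329/3 - (1/3)q = 407/9 + (2/9)q gives q* = 116 and p* = 71.
With the rebate, buyers effectively pay pb = ps − 20, where ps is the price sellers receive.
On the curves, pb = 329/3 - (1/3)q and ps = 407/9 + (2/9)q; the wedge ps − pb = 20 gives 407/9 + (2/9)q − (329/3 - (1/3)q) = 20, so q' = 152.
Then pb = 329/3 − (1/3)·152 = 59 and ps = 407/9 + (2/9)·152 = 79.
Buyers' price falls by p* − pb = 71 − 59 = 12; sellers' price rises by ps − p* = 79 − 71 = 8.
So producers capture 8/20 = 0.4 of each unit of subsidy.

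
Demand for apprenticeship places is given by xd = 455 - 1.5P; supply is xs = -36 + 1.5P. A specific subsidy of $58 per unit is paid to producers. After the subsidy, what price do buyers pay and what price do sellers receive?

Pre-subsidy: 455 - 1.5P = -36 + 1.5P gives P* = 491/3, x* = 209.5.
With the subsidy, sellers receive Ps = Pb + 58 for each unit, where Pb is the price buyers pay.
Supply in terms of Pb becomes xs = -36 + 1.5(Pb + 58) = 51 + 1.5Pb. Setting this equal to demand: 455 - 1.5Pb = 51 + 1.5Pb, so Pb = 404/3.
Sellers receive Ps = 404/3 + 58 = 578/3; x' = 455 − 1.5·(404/3) = 253.

Buyers pay 404/3; sellers receive 578/3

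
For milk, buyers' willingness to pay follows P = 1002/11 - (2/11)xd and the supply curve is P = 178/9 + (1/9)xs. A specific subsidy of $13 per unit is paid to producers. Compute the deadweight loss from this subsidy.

Deadweight loss = 16731/58

Pre-subsidy: 1002/11 - (2/11)x = 178/9 + (1/9)x gives x* = 7060/29 and P* = 1358/29.
With the subsidy, sellers receive Ps = Pb + 13 for each unit, where Pb is the price buyers pay.
On the curves, Pb = 1002/11 - (2/11)x and Ps = 178/9 + (1/9)x; the wedge Ps − Pb = 13 gives 178/9 + (1/9)x − (1002/11 - (2/11)x) = 13, so x' = 8347/29.
Then Pb = 1002/11 − (2/11)·(8347/29) = 1124/29 and Ps = 178/9 + (1/9)·(8347/29) = 1501/29.
The subsidy expands output by 8347/29 − 7060/29 = 1287/29 past the efficient level; on those units the gap between marginal cost and willingness to pay runs from 0 up to 13.
DWL = ½ × 13 × 1287/29 = 16731/58.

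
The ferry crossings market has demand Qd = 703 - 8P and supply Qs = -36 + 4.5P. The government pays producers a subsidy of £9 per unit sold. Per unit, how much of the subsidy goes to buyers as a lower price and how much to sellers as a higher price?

Buyers gain £3.24 per unit; sellers gain £5.76 per unit

Pre-subsidy: 703 - 8P = -36 + 4.5P gives P* = 59.12, Q* = 230.04.
With the subsidy, sellers receive Ps = Pb + 9 for each unit, where Pb is the price buyers pay.
Supply in terms of Pb becomes Qs = -36 + 4.5(Pb + 9) = 4.5 + 4.5Pb. Setting this equal to demand: 703 - 8Pb = 4.5 + 4.5Pb, so Pb = 55.88.
Sellers receive Ps = 55.88 + 9 = 64.88; Q' = 703 − 8·55.88 = 255.96.
Buyers' price falls by P* − Pb = 59.12 − 55.88 = 3.24; sellers' price rises by Ps − P* = 64.88 − 59.12 = 5.76.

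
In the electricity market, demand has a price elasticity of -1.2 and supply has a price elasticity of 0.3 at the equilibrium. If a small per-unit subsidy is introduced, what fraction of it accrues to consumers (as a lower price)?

Consumer share = 0.2

For a small subsidy around the equilibrium, the benefit split depends on the relative slopes, which at a point are proportional to the elasticities.
Buyer share = εs/(εs + |εd|) = 0.3/(0.3 + 1.2) = 0.2; seller share = |εd|/(εs + |εd|) = 0.8.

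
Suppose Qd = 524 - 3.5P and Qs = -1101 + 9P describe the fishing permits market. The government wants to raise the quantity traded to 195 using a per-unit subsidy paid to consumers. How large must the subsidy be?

Required subsidy s = 50 per unit

At Q = 195, invert demand for the buyer price: Pb = (524 − 195)/3.5 = 94; invert supply for the seller price: Ps = (195 − (-1101))/9 = 144.
The subsidy must fill the gap: s = Ps − Pb = 144 − 94 = 50.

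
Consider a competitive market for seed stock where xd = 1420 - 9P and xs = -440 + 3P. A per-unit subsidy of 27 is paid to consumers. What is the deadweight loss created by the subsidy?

Deadweight loss = 820.125

Pre-subsidy: 1420 - 9P = -440 + 3P gives P* = 155, x* = 25.
With the rebate, buyers effectively pay Pb = Ps − 27, where Ps is the price sellers receive.
Demand in terms of Ps becomes xd = 1420 − 9(Ps − 27) = 1663 - 9Ps. Setting this equal to supply: 1663 - 9Ps = -440 + 3Ps, so Ps = 175.25.
Buyers pay Pb = 175.25 − 27 = 148.25; x' = -440 + 3·175.25 = 85.75.
The subsidy expands output by 85.75 − 25 = 60.75 past the efficient level; on those units the gap between marginal cost and willingness to pay runs from 0 up to 27.
DWL = ½ × 27 × 60.75 = 820.125.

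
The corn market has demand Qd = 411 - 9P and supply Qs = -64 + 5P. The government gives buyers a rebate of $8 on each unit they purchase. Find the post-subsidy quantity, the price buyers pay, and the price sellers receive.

Q' = 1839/14; buyers pay 435/14; sellers receive 547/14

Pre-subsidy: 411 - 9P = -64 + 5P gives P* = 475/14, Q* = 1479/14.
With the rebate, buyers effectively pay Pb = Ps − 8, where Ps is the price sellers receive.
Demand in terms of Ps becomes Qd = 411 − 9(Ps − 8) = 483 - 9Ps. Setting this equal to supply: 483 - 9Ps = -64 + 5Ps, so Ps = 547/14.
Buyers pay Pb = 547/14 − 8 = 435/14; Q' = -64 + 5·(547/14) = 1839/14.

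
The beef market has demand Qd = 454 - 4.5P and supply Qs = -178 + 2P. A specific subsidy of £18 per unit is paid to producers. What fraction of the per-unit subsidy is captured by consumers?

Pre-subsidy: 454 - 4.5P = -178 + 2P gives P* = 1264/13, Q* = 214/13.
With the subsidy, sellers receive Ps = Pb + 18 for each unit, where Pb is the price buyers pay.
Supply in terms of Pb becomes Qs = -178 + 2(Pb + 18) = -142 + 2Pb. Setting this equal to demand: 454 - 4.5Pb = -142 + 2Pb, so Pb = 1192/13.
Sellers receive Ps = 1192/13 + 18 = 1426/13; Q' = 454 − 4.5·(1192/13) = 538/13.
Buyers' price falls by P* − Pb = 1264/13 − 1192/13 = 72/13; sellers' price rises by Ps − P* = 1426/13 − 1264/13 = 162/13.
So consumers capture (72/13)/18 = 4/13 of each unit of subsidy.

Consumer share = 4/13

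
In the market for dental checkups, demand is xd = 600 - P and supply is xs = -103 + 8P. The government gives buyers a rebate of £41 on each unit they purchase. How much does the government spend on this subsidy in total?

Pre-subsidy: 600 - P = -103 + 8P gives P* = 703/9, x* = 4697/9.
With the rebate, buyers effectively pay Pb = Ps − 41, where Ps is the price sellers receive.
Demand in terms of Ps becomes xd = 600 − 1(Ps − 41) = 641 - Ps. Setting this equal to supply: 641 - Ps = -103 + 8Ps, so Ps = 248/3.
Buyers pay Pb = 248/3 − 41 = 125/3; x' = -103 + 8·(248/3) = 1675/3.
Government outlay = subsidy × quantity = 41 × 1675/3 = 68675/3.

Government cost = 68675/3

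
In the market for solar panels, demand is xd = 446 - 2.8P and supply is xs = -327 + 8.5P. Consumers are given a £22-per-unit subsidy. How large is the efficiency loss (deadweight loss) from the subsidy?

Pre-subsidy: 446 - 2.8P = -327 + 8.5P gives P* = 7730/113, x* = 28754/113.
With the rebate, buyers effectively pay Pb = Ps − 22, where Ps is the price sellers receive.
Demand in terms of Ps becomes xd = 446 − 2.8(Ps − 22) = 507.6 - 2.8Ps. Setting this equal to supply: 507.6 - 2.8Ps = -327 + 8.5Ps, so Ps = 8346/113.
Buyers pay Pb = 8346/113 − 22 = 5860/113; x' = -327 + 8.5·(8346/113) = 33990/113.
The subsidy expands output by 33990/113 − 28754/113 = 5236/113 past the efficient level; on those units the gap between marginal cost and willingness to pay runs from 0 up to 22.
DWL = ½ × 22 × 5236/113 = 57596/113.

Deadweight loss = 57596/113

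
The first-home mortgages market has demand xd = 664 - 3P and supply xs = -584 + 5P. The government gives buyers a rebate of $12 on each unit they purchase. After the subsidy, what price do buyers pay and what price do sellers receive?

Buyers pay $148.5; sellers receive $160.5

Pre-subsidy: 664 - 3P = -584 + 5P gives P* = 156, x* = 196.
With the rebate, buyers effectively pay Pb = Ps − 12, where Ps is the price sellers receive.
Demand in terms of Ps becomes xd = 664 − 3(Ps − 12) = 700 - 3Ps. Setting this equal to supply: 700 - 3Ps = -584 + 5Ps, so Ps = 160.5.
Buyers pay Pb = 160.5 − 12 = 148.5; x' = -584 + 5·160.5 = 218.5.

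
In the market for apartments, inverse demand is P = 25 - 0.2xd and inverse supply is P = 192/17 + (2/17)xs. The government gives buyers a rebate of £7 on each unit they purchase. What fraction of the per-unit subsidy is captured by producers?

Producer share = 10/27

Pre-subsidy: 25 - 0.2x = 192/17 + (2/17)x gives x* = 1165/27 and P* = 442/27.
With the rebate, buyers effectively pay Pb = Ps − 7, where Ps is the price sellers receive.
On the curves, Pb = 25 - 0.2x and Ps = 192/17 + (2/17)x; the wedge Ps − Pb = 7 gives 192/17 + (2/17)x − (25 - 0.2x) = 7, so x' = 1760/27.
Then Pb = 25 − 0.2·(1760/27) = 323/27 and Ps = 192/17 + (2/17)·(1760/27) = 512/27.
Buyers' price falls by P* − Pb = 442/27 − 323/27 = 119/27; sellers' price rises by Ps − P* = 512/27 − 442/27 = 70/27.
So producers capture (70/27)/7 = 10/27 of each unit of subsidy.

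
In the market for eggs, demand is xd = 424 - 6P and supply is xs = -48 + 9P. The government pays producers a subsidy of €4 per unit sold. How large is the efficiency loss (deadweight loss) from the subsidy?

Pre-subsidy: 424 - 6P = -48 + 9P gives P* = 472/15, x* = 235.2.
With the subsidy, sellers receive Ps = Pb + 4 for each unit, where Pb is the price buyers pay.
Supply in terms of Pb becomes xs = -48 + 9(Pb + 4) = -12 + 9Pb. Setting this equal to demand: 424 - 6Pb = -12 + 9Pb, so Pb = 436/15.
Sellers receive Ps = 436/15 + 4 = 496/15; x' = 424 − 6·(436/15) = 249.6.
The subsidy expands output by 249.6 − 235.2 = 14.4 past the efficient level; on those units the gap between marginal cost and willingness to pay runs from 0 up to 4.
DWL = ½ × 4 × 14.4 = 28.8.

Deadweight loss = €28.8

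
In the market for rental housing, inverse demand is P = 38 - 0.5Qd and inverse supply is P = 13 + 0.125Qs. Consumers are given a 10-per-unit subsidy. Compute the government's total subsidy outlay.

Pre-subsidy: 38 - 0.5Q = 13 + 0.125Q gives Q* = 40 and P* = 18.
With the rebate, buyers effectively pay Pb = Ps − 10, where Ps is the price sellers receive.
On the curves, Pb = 38 - 0.5Q and Ps = 13 + 0.125Q; the wedge Ps − Pb = 10 gives 13 + 0.125Q − (38 - 0.5Q) = 10, so Q' = 56.
Then Pb = 38 − 0.5·56 = 10 and Ps = 13 + 0.125·56 = 20.
Government outlay = subsidy × quantity = 10 × 56 = 560.

Government cost = 560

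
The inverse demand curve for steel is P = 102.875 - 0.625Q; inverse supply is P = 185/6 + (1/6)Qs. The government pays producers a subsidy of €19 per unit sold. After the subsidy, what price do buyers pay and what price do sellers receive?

Pre-subsidy: 102.875 - 0.625Q = 185/6 + (1/6)Q gives Q* = 91 and P* = 46.
With the subsidy, sellers receive Ps = Pb + 19 for each unit, where Pb is the price buyers pay.
On the curves, Pb = 102.875 - 0.625Q and Ps = 185/6 + (1/6)Q; the wedge Ps − Pb = 19 gives 185/6 + (1/6)Q − (102.875 - 0.625Q) = 19, so Q' = 115.
Then Pb = 102.875 − 0.625·115 = 31 and Ps = 185/6 + (1/6)·115 = 50.

Buyers pay €31; sellers receive €50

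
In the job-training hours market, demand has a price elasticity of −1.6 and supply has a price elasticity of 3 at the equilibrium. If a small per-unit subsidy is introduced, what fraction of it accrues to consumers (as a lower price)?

Consumer share = 15/23

For a small subsidy around the equilibrium, the benefit split depends on the relative slopes, which at a point are proportional to the elasticities.
Buyer share = εs/(εs + |εd|) = 3/(3 + 1.6) = 15/23; seller share = |εd|/(εs + |εd|) = 8/23.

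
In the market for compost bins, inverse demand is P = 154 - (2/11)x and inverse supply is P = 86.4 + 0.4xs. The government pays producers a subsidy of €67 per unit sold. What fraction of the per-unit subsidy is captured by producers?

Pre-subsidy: 154 - (2/11)x = 86.4 + 0.4x gives x* = 116.1875 and P* = 132.875.
With the subsidy, sellers receive Ps = Pb + 67 for each unit, where Pb is the price buyers pay.
On the curves, Pb = 154 - (2/11)x and Ps = 86.4 + 0.4x; the wedge Ps − Pb = 67 gives 86.4 + 0.4x − (154 - (2/11)x) = 67, so x' = 231.34375.
Then Pb = 154 − (2/11)·231.34375 = 111.9375 and Ps = 86.4 + 0.4·231.34375 = 178.9375.
Buyers' price falls by P* − Pb = 132.875 − 111.9375 = 20.9375; sellers' price rises by Ps − P* = 178.9375 − 132.875 = 46.0625.
So producers capture 46.0625/67 = 0.6875 of each unit of subsidy.

Producer share = 0.6875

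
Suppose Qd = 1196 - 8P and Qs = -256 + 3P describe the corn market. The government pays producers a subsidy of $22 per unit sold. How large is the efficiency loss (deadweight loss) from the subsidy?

Deadweight loss = $528

Pre-subsidy: 1196 - 8P = -256 + 3P gives P* = 132, Q* = 140.
With the subsidy, sellers receive Ps = Pb + 22 for each unit, where Pb is the price buyers pay.
Supply in terms of Pb becomes Qs = -256 + 3(Pb + 22) = -190 + 3Pb. Setting this equal to demand: 1196 - 8Pb = -190 + 3Pb, so Pb = 126.
Sellers receive Ps = 126 + 22 = 148; Q' = 1196 − 8·126 = 188.
The subsidy expands output by 188 − 140 = 48 past the efficient level; on those units the gap between marginal cost and willingness to pay runs from 0 up to 22.
DWL = ½ × 22 × 48 = 528.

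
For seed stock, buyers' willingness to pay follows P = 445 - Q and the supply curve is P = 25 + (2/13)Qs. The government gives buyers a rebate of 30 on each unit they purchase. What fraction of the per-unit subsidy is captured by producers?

Pre-subsidy: 445 - Q = 25 + (2/13)Q gives Q* = 364 and P* = 81.
With the rebate, buyers effectively pay Pb = Ps − 30, where Ps is the price sellers receive.
On the curves, Pb = 445 - Q and Ps = 25 + (2/13)Q; the wedge Ps − Pb = 30 gives 25 + (2/13)Q − (445 - Q) = 30, so Q' = 390.
Then Pb = 445 − 1·390 = 55 and Ps = 25 + (2/13)·390 = 85.
Buyers' price falls by P* − Pb = 81 − 55 = 26; sellers' price rises by Ps − P* = 85 − 81 = 4.
So producers capture 4/30 = 2/15 of each unit of subsidy.

Producer share = 2/15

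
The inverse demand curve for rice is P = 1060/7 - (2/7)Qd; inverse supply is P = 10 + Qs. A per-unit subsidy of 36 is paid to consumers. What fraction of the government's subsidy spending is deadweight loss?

DWL / government spending = 7/69

Pre-subsidy: 1060/7 - (2/7)Q = 10 + Q gives Q* = 110 and P* = 120.
With the rebate, buyers effectively pay Pb = Ps − 36, where Ps is the price sellers receive.
On the curves, Pb = 1060/7 - (2/7)Q and Ps = 10 + Q; the wedge Ps − Pb = 36 gives 10 + Q − (1060/7 - (2/7)Q) = 36, so Q' = 138.
Then Pb = 1060/7 − (2/7)·138 = 112 and Ps = 10 + 1·138 = 148.
ΔCS = ½(110 + 138)(120 − 112) = 992; ΔPS = ½(110 + 138)(148 − 120) = 3472.
Government spending = 36 × 138 = 4968.
DWL = ½ × 36 × (138 − 110) = 504; fraction = 504 / 4968 = 7/69.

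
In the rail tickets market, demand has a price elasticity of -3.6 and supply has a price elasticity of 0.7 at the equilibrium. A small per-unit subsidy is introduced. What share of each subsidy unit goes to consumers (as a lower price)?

Consumer share = 7/43

For a small subsidy around the equilibrium, the benefit split depends on the relative slopes, which at a point are proportional to the elasticities.
Buyer share = εs/(εs + |εd|) = 0.7/(0.7 + 3.6) = 7/43; seller share = |εd|/(εs + |εd|) = 36/43.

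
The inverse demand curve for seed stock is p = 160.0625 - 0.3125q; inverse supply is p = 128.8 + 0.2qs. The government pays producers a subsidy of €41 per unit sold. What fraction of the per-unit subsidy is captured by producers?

Pre-subsidy: 160.0625 - 0.3125q = 128.8 + 0.2q gives q* = 61 and p* = 141.
With the subsidy, sellers receive ps = pb + 41 for each unit, where pb is the price buyers pay.
On the curves, pb = 160.0625 - 0.3125q and ps = 128.8 + 0.2q; the wedge ps − pb = 41 gives 128.8 + 0.2q − (160.0625 - 0.3125q) = 41, so q' = 141.
Then pb = 160.0625 − 0.3125·141 = 116 and ps = 128.8 + 0.2·141 = 157.
Buyers' price falls by p* − pb = 141 − 116 = 25; sellers' price rises by ps − p* = 157 − 141 = 16.
So producers capture 16/41 = 16/41 of each unit of subsidy.

Producer share = 16/41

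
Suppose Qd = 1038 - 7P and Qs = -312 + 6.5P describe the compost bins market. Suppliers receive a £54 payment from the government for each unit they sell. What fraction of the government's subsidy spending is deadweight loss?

DWL / government spending = 0.175

Pre-subsidy: 1038 - 7P = -312 + 6.5P gives P* = 100, Q* = 338.
With the subsidy, sellers receive Ps = Pb + 54 for each unit, where Pb is the price buyers pay.
Supply in terms of Pb becomes Qs = -312 + 6.5(Pb + 54) = 39 + 6.5Pb. Setting this equal to demand: 1038 - 7Pb = 39 + 6.5Pb, so Pb = 74.
Sellers receive Ps = 74 + 54 = 128; Q' = 1038 − 7·74 = 520.
ΔCS = ½(338 + 520)(100 − 74) = 11154; ΔPS = ½(338 + 520)(128 − 100) = 12012.
Government spending = 54 × 520 = 28080.
DWL = ½ × 54 × (520 − 338) = 4914; fraction = 4914 / 28080 = 0.175.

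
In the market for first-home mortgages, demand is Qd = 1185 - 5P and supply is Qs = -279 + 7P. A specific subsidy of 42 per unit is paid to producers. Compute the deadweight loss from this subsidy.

Pre-subsidy: 1185 - 5P = -279 + 7P gives P* = 122, Q* = 575.
With the subsidy, sellers receive Ps = Pb + 42 for each unit, where Pb is the price buyers pay.
Supply in terms of Pb becomes Qs = -279 + 7(Pb + 42) = 15 + 7Pb. Setting this equal to demand: 1185 - 5Pb = 15 + 7Pb, so Pb = 97.5.
Sellers receive Ps = 97.5 + 42 = 139.5; Q' = 1185 − 5·97.5 = 697.5.
The subsidy expands output by 697.5 − 575 = 122.5 past the efficient level; on those units the gap between marginal cost and willingness to pay runs from 0 up to 42.
DWL = ½ × 42 × 122.5 = 2572.5.

Deadweight loss = 2572.5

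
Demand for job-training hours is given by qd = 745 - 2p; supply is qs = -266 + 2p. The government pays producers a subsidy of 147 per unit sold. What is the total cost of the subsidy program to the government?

Pre-subsidy: 745 - 2p = -266 + 2p gives p* = 252.75, q* = 239.5.
With the subsidy, sellers receive ps = pb + 147 for each unit, where pb is the price buyers pay.
Supply in terms of pb becomes qs = -266 + 2(pb + 147) = 28 + 2pb. Setting this equal to demand: 745 - 2pb = 28 + 2pb, so pb = 179.25.
Sellers receive ps = 179.25 + 147 = 326.25; q' = 745 − 2·179.25 = 386.5.
Government outlay = subsidy × quantity = 147 × 386.5 = 56815.5.

Government cost = 56815.5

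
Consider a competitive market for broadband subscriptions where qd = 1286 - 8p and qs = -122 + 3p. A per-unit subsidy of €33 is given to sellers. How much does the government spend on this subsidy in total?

Government cost = €11022

Pre-subsidy: 1286 - 8p = -122 + 3p gives p* = 128, q* = 262.
With the subsidy, sellers receive ps = pb + 33 for each unit, where pb is the price buyers pay.
Supply in terms of pb becomes qs = -122 + 3(pb + 33) = -23 + 3pb. Setting this equal to demand: 1286 - 8pb = -23 + 3pb, so pb = 119.
Sellers receive ps = 119 + 33 = 152; q' = 1286 − 8·119 = 334.
Government outlay = subsidy × quantity = 33 × 334 = 11022.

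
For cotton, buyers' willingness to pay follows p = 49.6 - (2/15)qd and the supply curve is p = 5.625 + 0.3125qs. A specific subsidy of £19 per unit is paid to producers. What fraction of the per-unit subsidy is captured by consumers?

Pre-subsidy: 49.6 - (2/15)q = 5.625 + 0.3125q gives q* = 10554/107 and p* = 3900/107.
With the subsidy, sellers receive ps = pb + 19 for each unit, where pb is the price buyers pay.
On the curves, pb = 49.6 - (2/15)q and ps = 5.625 + 0.3125q; the wedge ps − pb = 19 gives 5.625 + 0.3125q − (49.6 - (2/15)q) = 19, so q' = 15114/107.
Then pb = 49.6 − (2/15)·(15114/107) = 3292/107 and ps = 5.625 + 0.3125·(15114/107) = 5325/107.
Buyers' price falls by p* − pb = 3900/107 − 3292/107 = 608/107; sellers' price rises by ps − p* = 5325/107 − 3900/107 = 1425/107.
So consumers capture (608/107)/19 = 32/107 of each unit of subsidy.

Consumer share = 32/107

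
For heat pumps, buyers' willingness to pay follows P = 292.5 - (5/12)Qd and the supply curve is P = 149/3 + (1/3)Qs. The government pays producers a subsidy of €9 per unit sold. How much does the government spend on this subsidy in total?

Pre-subsidy: 292.5 - (5/12)Q = 149/3 + (1/3)Q gives Q* = 2914/9 and P* = 4255/27.
With the subsidy, sellers receive Ps = Pb + 9 for each unit, where Pb is the price buyers pay.
On the curves, Pb = 292.5 - (5/12)Q and Ps = 149/3 + (1/3)Q; the wedge Ps − Pb = 9 gives 149/3 + (1/3)Q − (292.5 - (5/12)Q) = 9, so Q' = 3022/9.
Then Pb = 292.5 − (5/12)·(3022/9) = 4120/27 and Ps = 149/3 + (1/3)·(3022/9) = 4363/27.
Government outlay = subsidy × quantity = 9 × 3022/9 = 3022.

Government cost = €3022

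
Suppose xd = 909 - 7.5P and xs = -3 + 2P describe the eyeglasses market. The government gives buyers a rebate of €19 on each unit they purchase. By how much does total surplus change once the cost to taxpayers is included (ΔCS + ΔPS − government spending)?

Pre-subsidy: 909 - 7.5P = -3 + 2P gives P* = 96, x* = 189.
With the rebate, buyers effectively pay Pb = Ps − 19, where Ps is the price sellers receive.
Demand in terms of Ps becomes xd = 909 − 7.5(Ps − 19) = 1051.5 - 7.5Ps. Setting this equal to supply: 1051.5 - 7.5Ps = -3 + 2Ps, so Ps = 111.
Buyers pay Pb = 111 − 19 = 92; x' = -3 + 2·111 = 219.
ΔCS = ½(189 + 219)(96 − 92) = 816; ΔPS = ½(189 + 219)(111 − 96) = 3060.
Government spending = 19 × 219 = 4161.
Net change = 816 + 3060 − 4161 = -285. The loss equals the DWL triangle ½·19·30.

Net change in total surplus = -€285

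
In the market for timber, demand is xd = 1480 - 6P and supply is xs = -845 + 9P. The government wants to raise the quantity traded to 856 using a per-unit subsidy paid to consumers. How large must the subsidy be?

Required subsidy s = 85 per unit

At x = 856, invert demand for the buyer price: Pb = (1480 − 856)/6 = 104; invert supply for the seller price: Ps = (856 − (-845))/9 = 189.
The subsidy must fill the gap: s = Ps − Pb = 189 − 104 = 85.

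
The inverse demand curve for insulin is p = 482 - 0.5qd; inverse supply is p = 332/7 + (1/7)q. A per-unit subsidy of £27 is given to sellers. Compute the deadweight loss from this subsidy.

Pre-subsidy: 482 - 0.5q = 332/7 + (1/7)q gives q* = 676 and p* = 144.
With the subsidy, sellers receive ps = pb + 27 for each unit, where pb is the price buyers pay.
On the curves, pb = 482 - 0.5q and ps = 332/7 + (1/7)q; the wedge ps − pb = 27 gives 332/7 + (1/7)q − (482 - 0.5q) = 27, so q' = 718.
Then pb = 482 − 0.5·718 = 123 and ps = 332/7 + (1/7)·718 = 150.
The subsidy expands output by 718 − 676 = 42 past the efficient level; on those units the gap between marginal cost and willingness to pay runs from 0 up to 27.
DWL = ½ × 27 × 42 = 567.

Deadweight loss = £567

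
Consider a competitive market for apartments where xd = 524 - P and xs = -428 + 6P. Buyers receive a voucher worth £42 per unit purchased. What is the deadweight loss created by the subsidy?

Pre-subsidy: 524 - P = -428 + 6P gives P* = 136, x* = 388.
With the rebate, buyers effectively pay Pb = Ps − 42, where Ps is the price sellers receive.
Demand in terms of Ps becomes xd = 524 − 1(Ps − 42) = 566 - Ps. Setting this equal to supply: 566 - Ps = -428 + 6Ps, so Ps = 142.
Buyers pay Pb = 142 − 42 = 100; x' = -428 + 6·142 = 424.
The subsidy expands output by 424 − 388 = 36 past the efficient level; on those units the gap between marginal cost and willingness to pay runs from 0 up to 42.
DWL = ½ × 42 × 36 = 756.

Deadweight loss = £756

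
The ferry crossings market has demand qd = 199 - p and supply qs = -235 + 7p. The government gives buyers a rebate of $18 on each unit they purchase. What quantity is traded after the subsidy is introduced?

q' = 160.5

Pre-subsidy: 199 - p = -235 + 7p gives p* = 54.25, q* = 144.75.
With the rebate, buyers effectively pay pb = ps − 18, where ps is the price sellers receive.
Demand in terms of ps becomes qd = 199 − 1(ps − 18) = 217 - ps. Setting this equal to supply: 217 - ps = -235 + 7ps, so ps = 56.5.
Buyers pay pb = 56.5 − 18 = 38.5; q' = -235 + 7·56.5 = 160.5.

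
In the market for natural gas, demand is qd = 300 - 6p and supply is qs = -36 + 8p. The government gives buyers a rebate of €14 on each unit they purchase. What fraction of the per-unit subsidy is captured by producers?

Producer share = 3/7

Pre-subsidy: 300 - 6p = -36 + 8p gives p* = 24, q* = 156.
With the rebate, buyers effectively pay pb = ps − 14, where ps is the price sellers receive.
Demand in terms of ps becomes qd = 300 − 6(ps − 14) = 384 - 6ps. Setting this equal to supply: 384 - 6ps = -36 + 8ps, so ps = 30.
Buyers pay pb = 30 − 14 = 16; q' = -36 + 8·30 = 204.
Buyers' price falls by p* − pb = 24 − 16 = 8; sellers' price rises by ps − p* = 30 − 24 = 6.
So producers capture 6/14 = 3/7 of each unit of subsidy.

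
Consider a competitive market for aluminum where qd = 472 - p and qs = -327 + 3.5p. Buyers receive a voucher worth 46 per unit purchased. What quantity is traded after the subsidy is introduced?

q' = 2972/9

Pre-subsidy: 472 - p = -327 + 3.5p gives p* = 1598/9, q* = 2650/9.
With the rebate, buyers effectively pay pb = ps − 46, where ps is the price sellers receive.
Demand in terms of ps becomes qd = 472 − 1(ps − 46) = 518 - ps. Setting this equal to supply: 518 - ps = -327 + 3.5ps, so ps = 1690/9.
Buyers pay pb = 1690/9 − 46 = 1276/9; q' = -327 + 3.5·(1690/9) = 2972/9.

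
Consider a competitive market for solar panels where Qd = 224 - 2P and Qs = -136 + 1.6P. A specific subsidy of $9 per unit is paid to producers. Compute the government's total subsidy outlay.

Government cost = $288

Pre-subsidy: 224 - 2P = -136 + 1.6P gives P* = 100, Q* = 24.
With the subsidy, sellers receive Ps = Pb + 9 for each unit, where Pb is the price buyers pay.
Supply in terms of Pb becomes Qs = -136 + 1.6(Pb + 9) = -121.6 + 1.6Pb. Setting this equal to demand: 224 - 2Pb = -121.6 + 1.6Pb, so Pb = 96.
Sellers receive Ps = 96 + 9 = 105; Q' = 224 − 2·96 = 32.
Government outlay = subsidy × quantity = 9 × 32 = 288.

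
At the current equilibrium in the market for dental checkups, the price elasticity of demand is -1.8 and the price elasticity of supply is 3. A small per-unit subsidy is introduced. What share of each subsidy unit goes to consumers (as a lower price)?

For a small subsidy around the equilibrium, the benefit split depends on the relative slopes, which at a point are proportional to the elasticities.
Buyer share = εs/(εs + |εd|) = 3/(3 + 1.8) = 0.625; seller share = |εd|/(εs + |εd|) = 0.375.

Consumer share = 0.625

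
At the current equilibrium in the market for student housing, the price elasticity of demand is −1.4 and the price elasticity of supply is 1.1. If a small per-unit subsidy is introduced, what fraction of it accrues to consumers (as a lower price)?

For a small subsidy around the equilibrium, the benefit split depends on the relative slopes, which at a point are proportional to the elasticities.
Buyer share = εs/(εs + |εd|) = 1.1/(1.1 + 1.4) = 0.44; seller share = |εd|/(εs + |εd|) = 0.56.

Consumer share = 0.44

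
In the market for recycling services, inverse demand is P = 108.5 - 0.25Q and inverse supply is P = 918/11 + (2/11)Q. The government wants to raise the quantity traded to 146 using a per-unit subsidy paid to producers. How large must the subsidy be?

At Q = 146, from the demand curve buyers pay Pb = 108.5 − 0.25·146 = 72; from the supply curve sellers need Ps = 918/11 + (2/11)·146 = 110.
The subsidy must fill the gap: s = Ps − Pb = 110 − 72 = 38.

Required subsidy s = 38 per unit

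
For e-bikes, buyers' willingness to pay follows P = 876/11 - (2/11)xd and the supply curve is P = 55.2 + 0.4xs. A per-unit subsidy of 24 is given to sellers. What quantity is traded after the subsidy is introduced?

Pre-subsidy: 876/11 - (2/11)x = 55.2 + 0.4x gives x* = 42 and P* = 72.
With the subsidy, sellers receive Ps = Pb + 24 for each unit, where Pb is the price buyers pay.
On the curves, Pb = 876/11 - (2/11)x and Ps = 55.2 + 0.4x; the wedge Ps − Pb = 24 gives 55.2 + 0.4x − (876/11 - (2/11)x) = 24, so x' = 83.25.
Then Pb = 876/11 − (2/11)·83.25 = 64.5 and Ps = 55.2 + 0.4·83.25 = 88.5.

x' = 83.25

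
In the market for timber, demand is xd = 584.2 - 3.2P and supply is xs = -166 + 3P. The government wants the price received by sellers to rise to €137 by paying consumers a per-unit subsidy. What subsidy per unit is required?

Required subsidy s = €31 per unit

At a seller price of 137, quantity supplied is -166 + 3·137 = 245.
Buyers absorb 245 only when they pay Pb with 584.2 − 3.2·Pb = 245, i.e. Pb = 106.
s = Ps − Pb = 137 − 106 = 31.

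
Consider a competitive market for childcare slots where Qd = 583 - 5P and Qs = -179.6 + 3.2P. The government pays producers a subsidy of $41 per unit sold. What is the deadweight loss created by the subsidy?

Pre-subsidy: 583 - 5P = -179.6 + 3.2P gives P* = 93, Q* = 118.
With the subsidy, sellers receive Ps = Pb + 41 for each unit, where Pb is the price buyers pay.
Supply in terms of Pb becomes Qs = -179.6 + 3.2(Pb + 41) = -48.4 + 3.2Pb. Setting this equal to demand: 583 - 5Pb = -48.4 + 3.2Pb, so Pb = 77.
Sellers receive Ps = 77 + 41 = 118; Q' = 583 − 5·77 = 198.
The subsidy expands output by 198 − 118 = 80 past the efficient level; on those units the gap between marginal cost and willingness to pay runs from 0 up to 41.
DWL = ½ × 41 × 80 = 1640.

Deadweight loss = $1640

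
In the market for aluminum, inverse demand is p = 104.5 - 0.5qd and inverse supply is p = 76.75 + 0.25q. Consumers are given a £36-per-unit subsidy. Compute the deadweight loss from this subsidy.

Pre-subsidy: 104.5 - 0.5q = 76.75 + 0.25q gives q* = 37 and p* = 86.
With the rebate, buyers effectively pay pb = ps − 36, where ps is the price sellers receive.
On the curves, pb = 104.5 - 0.5q and ps = 76.75 + 0.25q; the wedge ps − pb = 36 gives 76.75 + 0.25q − (104.5 - 0.5q) = 36, so q' = 85.
Then pb = 104.5 − 0.5·85 = 62 and ps = 76.75 + 0.25·85 = 98.
The subsidy expands output by 85 − 37 = 48 past the efficient level; on those units the gap between marginal cost and willingness to pay runs from 0 up to 36.
DWL = ½ × 36 × 48 = 864.

Deadweight loss = £864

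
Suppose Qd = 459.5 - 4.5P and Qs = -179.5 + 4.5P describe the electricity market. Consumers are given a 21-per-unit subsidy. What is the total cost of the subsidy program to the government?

Pre-subsidy: 459.5 - 4.5P = -179.5 + 4.5P gives P* = 71, Q* = 140.
With the rebate, buyers effectively pay Pb = Ps − 21, where Ps is the price sellers receive.
Demand in terms of Ps becomes Qd = 459.5 − 4.5(Ps − 21) = 554 - 4.5Ps. Setting this equal to supply: 554 - 4.5Ps = -179.5 + 4.5Ps, so Ps = 81.5.
Buyers pay Pb = 81.5 − 21 = 60.5; Q' = -179.5 + 4.5·81.5 = 187.25.
Government outlay = subsidy × quantity = 21 × 187.25 = 3932.25.

Government cost = 3932.25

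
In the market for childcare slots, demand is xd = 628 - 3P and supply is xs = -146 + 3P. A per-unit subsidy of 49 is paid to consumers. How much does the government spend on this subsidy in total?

Pre-subsidy: 628 - 3P = -146 + 3P gives P* = 129, x* = 241.
With the rebate, buyers effectively pay Pb = Ps − 49, where Ps is the price sellers receive.
Demand in terms of Ps becomes xd = 628 − 3(Ps − 49) = 775 - 3Ps. Setting this equal to supply: 775 - 3Ps = -146 + 3Ps, so Ps = 153.5.
Buyers pay Pb = 153.5 − 49 = 104.5; x' = -146 + 3·153.5 = 314.5.
Government outlay = subsidy × quantity = 49 × 314.5 = 15410.5.

Government cost = 15410.5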